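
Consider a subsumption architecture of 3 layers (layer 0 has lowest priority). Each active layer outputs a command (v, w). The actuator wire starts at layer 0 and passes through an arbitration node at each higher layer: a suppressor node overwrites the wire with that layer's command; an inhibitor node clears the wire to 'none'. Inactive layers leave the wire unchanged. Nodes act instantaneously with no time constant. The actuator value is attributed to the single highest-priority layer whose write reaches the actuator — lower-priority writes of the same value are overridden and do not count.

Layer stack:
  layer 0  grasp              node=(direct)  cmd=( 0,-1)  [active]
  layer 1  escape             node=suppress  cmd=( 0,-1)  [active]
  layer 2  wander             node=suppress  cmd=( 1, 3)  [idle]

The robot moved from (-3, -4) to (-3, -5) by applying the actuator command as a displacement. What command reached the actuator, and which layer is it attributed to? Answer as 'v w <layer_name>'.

displacement = (-3, -5) − (-3, -4) = (0, -1)
layer 0 (grasp) active — direct: (0, -1)
layer 1 (escape) active — suppresses: (0, -1)
layer 2 (wander) idle — unchanged: (0, -1)
→ actuator (0, -1) — from layer 1 (escape)

0 -1 escape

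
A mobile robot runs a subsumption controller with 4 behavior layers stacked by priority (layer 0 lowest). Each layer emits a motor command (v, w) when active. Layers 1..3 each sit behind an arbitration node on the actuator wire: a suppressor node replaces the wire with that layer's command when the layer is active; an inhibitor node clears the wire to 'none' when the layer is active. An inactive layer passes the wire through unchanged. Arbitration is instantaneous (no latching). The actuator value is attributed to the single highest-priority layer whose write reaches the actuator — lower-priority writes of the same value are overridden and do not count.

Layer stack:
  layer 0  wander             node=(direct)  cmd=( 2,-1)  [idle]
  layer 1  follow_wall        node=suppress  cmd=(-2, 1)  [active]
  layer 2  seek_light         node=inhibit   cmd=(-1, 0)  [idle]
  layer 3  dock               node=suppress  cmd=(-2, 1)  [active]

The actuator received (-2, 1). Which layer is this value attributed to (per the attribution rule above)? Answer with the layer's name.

layer 0 (wander) idle — none
layer 1 (follow_wall) active — suppresses: (-2, 1)
layer 2 (seek_light) idle — unchanged: (-2, 1)
layer 3 (dock) active — suppresses: (-2, 1)
→ actuator (-2, 1)
last writer: layer 3 = dock

dock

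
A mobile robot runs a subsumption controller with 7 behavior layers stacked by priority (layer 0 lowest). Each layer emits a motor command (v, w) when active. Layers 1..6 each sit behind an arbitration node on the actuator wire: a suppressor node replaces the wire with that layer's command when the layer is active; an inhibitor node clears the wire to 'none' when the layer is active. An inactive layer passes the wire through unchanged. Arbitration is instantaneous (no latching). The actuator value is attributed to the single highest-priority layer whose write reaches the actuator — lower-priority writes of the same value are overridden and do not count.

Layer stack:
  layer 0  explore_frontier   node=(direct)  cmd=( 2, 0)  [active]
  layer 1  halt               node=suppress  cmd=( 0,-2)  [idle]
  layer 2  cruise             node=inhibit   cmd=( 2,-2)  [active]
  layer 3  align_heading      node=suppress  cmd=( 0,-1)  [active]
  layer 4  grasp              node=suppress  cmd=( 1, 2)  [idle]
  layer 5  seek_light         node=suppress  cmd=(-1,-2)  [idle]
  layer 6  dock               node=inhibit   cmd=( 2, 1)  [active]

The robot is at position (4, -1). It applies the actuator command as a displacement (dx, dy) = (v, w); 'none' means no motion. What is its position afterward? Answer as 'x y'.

[0] explore_frontier on; wire := (2, 0)
[1] halt off; pass (2, 0)
[2] cruise on (inhibit); wire := none
[3] align_heading on (suppress); wire := (0, -1)
[4] grasp off; pass (0, -1)
[5] seek_light off; pass (0, -1)
[6] dock on (inhibit); wire := none
output none
position: (4, -1) + none = (4, -1)

4 -1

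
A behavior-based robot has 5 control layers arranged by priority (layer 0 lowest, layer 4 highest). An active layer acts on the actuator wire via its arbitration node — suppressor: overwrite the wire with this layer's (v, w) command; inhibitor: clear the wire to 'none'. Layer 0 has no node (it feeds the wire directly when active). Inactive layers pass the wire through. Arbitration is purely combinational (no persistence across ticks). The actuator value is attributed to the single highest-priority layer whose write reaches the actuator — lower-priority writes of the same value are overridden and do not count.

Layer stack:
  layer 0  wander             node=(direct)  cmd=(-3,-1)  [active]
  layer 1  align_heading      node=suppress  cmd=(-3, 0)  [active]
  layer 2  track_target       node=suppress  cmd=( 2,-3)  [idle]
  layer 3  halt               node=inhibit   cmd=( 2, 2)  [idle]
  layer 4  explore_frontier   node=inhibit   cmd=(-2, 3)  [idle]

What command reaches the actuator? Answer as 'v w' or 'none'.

layer 0 (wander) active — direct: (-3, -1)
layer 1 (align_heading) active — suppresses: (-3, 0)
layer 2 (track_target) idle — unchanged: (-3, 0)
layer 3 (halt) idle — unchanged: (-3, 0)
layer 4 (explore_frontier) idle — unchanged: (-3, 0)
→ actuator (-3, 0)

-3 0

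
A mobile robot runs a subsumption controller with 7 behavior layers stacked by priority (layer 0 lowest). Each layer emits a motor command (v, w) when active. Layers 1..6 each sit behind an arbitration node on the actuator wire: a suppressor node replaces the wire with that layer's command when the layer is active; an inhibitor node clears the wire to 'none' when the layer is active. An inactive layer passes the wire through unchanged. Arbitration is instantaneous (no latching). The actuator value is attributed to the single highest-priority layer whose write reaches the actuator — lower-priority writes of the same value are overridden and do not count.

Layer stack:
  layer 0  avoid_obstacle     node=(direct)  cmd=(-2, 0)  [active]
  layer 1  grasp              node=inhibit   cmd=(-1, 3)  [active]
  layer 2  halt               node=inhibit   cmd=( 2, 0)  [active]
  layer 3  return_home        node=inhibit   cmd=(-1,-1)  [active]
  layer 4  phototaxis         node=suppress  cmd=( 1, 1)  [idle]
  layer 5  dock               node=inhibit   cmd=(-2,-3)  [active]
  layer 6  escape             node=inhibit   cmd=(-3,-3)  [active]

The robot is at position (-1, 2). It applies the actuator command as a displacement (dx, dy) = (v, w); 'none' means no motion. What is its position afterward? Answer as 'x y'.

[0] avoid_obstacle on; wire := (-2, 0)
[1] grasp on (inhibit); wire := none
[2] halt on (inhibit); wire := none
[3] return_home on (inhibit); wire := none
[4] phototaxis off; pass none
[5] dock on (inhibit); wire := none
[6] escape on (inhibit); wire := none
output none
position: (-1, 2) + none = (-1, 2)

-1 2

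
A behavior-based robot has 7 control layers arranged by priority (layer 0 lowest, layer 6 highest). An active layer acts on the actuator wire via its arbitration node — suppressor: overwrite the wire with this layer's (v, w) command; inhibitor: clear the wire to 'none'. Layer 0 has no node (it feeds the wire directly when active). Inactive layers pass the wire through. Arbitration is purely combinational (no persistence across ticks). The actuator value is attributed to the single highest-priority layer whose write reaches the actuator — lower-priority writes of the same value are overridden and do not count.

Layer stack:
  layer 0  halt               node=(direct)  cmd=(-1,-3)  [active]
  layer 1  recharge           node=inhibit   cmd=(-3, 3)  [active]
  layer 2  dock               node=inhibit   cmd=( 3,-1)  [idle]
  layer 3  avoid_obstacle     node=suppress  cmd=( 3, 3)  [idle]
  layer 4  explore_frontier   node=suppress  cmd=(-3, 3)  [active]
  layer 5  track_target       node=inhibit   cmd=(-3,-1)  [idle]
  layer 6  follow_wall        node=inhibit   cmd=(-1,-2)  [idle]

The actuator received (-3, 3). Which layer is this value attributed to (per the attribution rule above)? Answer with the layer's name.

explore_frontier

L0 halt: active, feeds wire = (-1, -3)
L1 recharge: active, inhibitor → wire = none
L2 dock: idle → wire stays none
L3 avoid_obstacle: idle → wire stays none
L4 explore_frontier: active, suppressor → wire = (-3, 3)
L5 track_target: idle → wire stays (-3, 3)
L6 follow_wall: idle → wire stays (-3, 3)
actuator = (-3, 3)
last writer: layer 4 = explore_frontier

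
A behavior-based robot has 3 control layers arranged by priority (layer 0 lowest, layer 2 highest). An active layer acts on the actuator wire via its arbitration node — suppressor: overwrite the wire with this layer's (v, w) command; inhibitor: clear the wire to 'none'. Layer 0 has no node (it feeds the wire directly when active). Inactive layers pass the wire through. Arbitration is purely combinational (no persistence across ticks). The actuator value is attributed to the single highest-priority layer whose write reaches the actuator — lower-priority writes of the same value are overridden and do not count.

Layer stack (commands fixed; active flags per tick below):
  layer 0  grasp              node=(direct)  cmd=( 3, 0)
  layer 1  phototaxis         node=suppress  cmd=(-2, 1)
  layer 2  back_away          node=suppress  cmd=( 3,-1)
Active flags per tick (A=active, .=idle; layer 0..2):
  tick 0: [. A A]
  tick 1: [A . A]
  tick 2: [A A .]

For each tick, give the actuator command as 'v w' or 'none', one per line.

tick 0:
  layer 0 (grasp) idle — none
  layer 1 (phototaxis) active — suppresses: (-2, 1)
  layer 2 (back_away) active — suppresses: (3, -1)
  → actuator (3, -1)
tick 1:
  layer 0 (grasp) active — direct: (3, 0)
  layer 1 (phototaxis) idle — unchanged: (3, 0)
  layer 2 (back_away) active — suppresses: (3, -1)
  → actuator (3, -1)
tick 2:
  layer 0 (grasp) active — direct: (3, 0)
  layer 1 (phototaxis) active — suppresses: (-2, 1)
  layer 2 (back_away) idle — unchanged: (-2, 1)
  → actuator (-2, 1)

3 -1
3 -1
-2 1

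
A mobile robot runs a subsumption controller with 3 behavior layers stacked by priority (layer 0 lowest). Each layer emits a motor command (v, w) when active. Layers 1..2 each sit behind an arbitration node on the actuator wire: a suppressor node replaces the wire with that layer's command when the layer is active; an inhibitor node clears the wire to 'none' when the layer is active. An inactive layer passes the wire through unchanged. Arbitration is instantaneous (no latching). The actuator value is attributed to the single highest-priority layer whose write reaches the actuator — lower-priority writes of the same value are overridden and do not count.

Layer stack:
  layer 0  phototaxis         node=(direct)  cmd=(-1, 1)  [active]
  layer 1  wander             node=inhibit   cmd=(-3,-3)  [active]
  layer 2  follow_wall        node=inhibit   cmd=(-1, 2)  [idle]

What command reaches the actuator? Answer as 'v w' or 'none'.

none

layer 0 (phototaxis) active — direct: (-1, 1)
layer 1 (wander) active — inhibits: none
layer 2 (follow_wall) idle — unchanged: none
→ actuator none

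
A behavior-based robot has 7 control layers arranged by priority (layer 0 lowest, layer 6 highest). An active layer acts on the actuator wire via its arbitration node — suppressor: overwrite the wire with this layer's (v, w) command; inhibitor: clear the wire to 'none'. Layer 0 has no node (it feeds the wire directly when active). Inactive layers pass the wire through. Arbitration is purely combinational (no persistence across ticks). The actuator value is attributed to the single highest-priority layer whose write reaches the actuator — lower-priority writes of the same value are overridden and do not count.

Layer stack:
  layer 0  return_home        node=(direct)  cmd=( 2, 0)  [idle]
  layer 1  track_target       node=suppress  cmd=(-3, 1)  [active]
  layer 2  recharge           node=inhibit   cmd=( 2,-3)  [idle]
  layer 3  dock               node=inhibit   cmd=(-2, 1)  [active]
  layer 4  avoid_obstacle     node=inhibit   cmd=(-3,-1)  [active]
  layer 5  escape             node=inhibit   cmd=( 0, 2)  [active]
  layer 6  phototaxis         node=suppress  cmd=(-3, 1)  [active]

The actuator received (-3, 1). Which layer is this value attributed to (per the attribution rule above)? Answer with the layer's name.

[0] return_home off; wire := none
[1] track_target on (suppress); wire := (-3, 1)
[2] recharge off; pass (-3, 1)
[3] dock on (inhibit); wire := none
[4] avoid_obstacle on (inhibit); wire := none
[5] escape on (inhibit); wire := none
[6] phototaxis on (suppress); wire := (-3, 1)
output (-3, 1)
last writer: layer 6 = phototaxis

phototaxis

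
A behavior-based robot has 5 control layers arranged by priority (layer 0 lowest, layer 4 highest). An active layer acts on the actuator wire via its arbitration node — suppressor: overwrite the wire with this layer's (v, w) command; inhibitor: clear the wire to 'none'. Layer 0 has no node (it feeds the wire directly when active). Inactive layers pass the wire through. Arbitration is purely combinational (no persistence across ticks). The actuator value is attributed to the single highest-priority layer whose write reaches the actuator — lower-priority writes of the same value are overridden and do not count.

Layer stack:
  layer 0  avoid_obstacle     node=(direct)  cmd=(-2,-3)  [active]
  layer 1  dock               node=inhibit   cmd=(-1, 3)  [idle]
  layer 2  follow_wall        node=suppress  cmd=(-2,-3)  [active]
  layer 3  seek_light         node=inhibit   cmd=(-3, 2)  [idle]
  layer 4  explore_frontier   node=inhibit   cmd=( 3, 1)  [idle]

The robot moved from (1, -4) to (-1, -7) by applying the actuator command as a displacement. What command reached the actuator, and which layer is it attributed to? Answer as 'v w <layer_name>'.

-2 -3 follow_wall

displacement = (-1, -7) − (1, -4) = (-2, -3)
layer 0 (avoid_obstacle) active — direct: (-2, -3)
layer 1 (dock) idle — unchanged: (-2, -3)
layer 2 (follow_wall) active — suppresses: (-2, -3)
layer 3 (seek_light) idle — unchanged: (-2, -3)
layer 4 (explore_frontier) idle — unchanged: (-2, -3)
→ actuator (-2, -3) — from layer 2 (follow_wall)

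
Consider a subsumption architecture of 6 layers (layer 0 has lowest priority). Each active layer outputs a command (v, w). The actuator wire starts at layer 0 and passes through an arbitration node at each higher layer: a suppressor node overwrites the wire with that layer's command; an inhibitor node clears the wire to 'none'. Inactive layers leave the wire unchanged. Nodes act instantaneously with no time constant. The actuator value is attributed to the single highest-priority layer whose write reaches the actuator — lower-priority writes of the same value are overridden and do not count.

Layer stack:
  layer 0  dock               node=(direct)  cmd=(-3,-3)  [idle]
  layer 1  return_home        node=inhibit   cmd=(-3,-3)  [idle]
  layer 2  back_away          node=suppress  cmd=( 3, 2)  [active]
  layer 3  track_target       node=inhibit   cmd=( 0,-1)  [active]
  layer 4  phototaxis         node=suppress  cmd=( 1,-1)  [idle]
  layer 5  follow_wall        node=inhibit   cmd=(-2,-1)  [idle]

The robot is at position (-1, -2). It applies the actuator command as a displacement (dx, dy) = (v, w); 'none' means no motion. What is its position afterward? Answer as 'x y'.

layer 0 (dock) idle — none
layer 1 (return_home) idle — unchanged: none
layer 2 (back_away) active — suppresses: (3, 2)
layer 3 (track_target) active — inhibits: none
layer 4 (phototaxis) idle — unchanged: none
layer 5 (follow_wall) idle — unchanged: none
→ actuator none
position: (-1, -2) + none = (-1, -2)

-1 -2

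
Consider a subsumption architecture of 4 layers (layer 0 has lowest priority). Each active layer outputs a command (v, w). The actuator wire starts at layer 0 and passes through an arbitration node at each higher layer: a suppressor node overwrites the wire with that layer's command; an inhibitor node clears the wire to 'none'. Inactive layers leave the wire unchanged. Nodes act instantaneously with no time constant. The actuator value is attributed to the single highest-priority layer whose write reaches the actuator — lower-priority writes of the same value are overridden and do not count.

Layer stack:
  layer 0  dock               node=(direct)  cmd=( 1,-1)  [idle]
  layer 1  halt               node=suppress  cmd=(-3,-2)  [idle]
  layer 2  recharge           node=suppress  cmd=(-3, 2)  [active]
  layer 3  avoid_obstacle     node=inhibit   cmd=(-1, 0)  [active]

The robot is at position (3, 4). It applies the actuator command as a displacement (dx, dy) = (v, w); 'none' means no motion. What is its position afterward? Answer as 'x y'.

3 4

layer 0 (dock) idle — none
layer 1 (halt) idle — unchanged: none
layer 2 (recharge) active — suppresses: (-3, 2)
layer 3 (avoid_obstacle) active — inhibits: none
→ actuator none
position: (3, 4) + none = (3, 4)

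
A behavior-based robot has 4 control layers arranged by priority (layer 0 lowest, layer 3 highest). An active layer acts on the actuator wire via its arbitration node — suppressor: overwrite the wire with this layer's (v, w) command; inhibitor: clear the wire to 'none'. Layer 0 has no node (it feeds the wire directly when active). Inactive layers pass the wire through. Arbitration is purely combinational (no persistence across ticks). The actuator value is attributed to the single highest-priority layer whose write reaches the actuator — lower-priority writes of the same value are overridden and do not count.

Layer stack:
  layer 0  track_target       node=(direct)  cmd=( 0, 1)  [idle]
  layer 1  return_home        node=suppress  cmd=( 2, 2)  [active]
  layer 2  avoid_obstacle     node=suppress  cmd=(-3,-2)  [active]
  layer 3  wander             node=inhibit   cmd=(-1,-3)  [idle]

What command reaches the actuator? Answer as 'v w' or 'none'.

-3 -2

[0] track_target off; wire := none
[1] return_home on (suppress); wire := (2, 2)
[2] avoid_obstacle on (suppress); wire := (-3, -2)
[3] wander off; pass (-3, -2)
output (-3, -2)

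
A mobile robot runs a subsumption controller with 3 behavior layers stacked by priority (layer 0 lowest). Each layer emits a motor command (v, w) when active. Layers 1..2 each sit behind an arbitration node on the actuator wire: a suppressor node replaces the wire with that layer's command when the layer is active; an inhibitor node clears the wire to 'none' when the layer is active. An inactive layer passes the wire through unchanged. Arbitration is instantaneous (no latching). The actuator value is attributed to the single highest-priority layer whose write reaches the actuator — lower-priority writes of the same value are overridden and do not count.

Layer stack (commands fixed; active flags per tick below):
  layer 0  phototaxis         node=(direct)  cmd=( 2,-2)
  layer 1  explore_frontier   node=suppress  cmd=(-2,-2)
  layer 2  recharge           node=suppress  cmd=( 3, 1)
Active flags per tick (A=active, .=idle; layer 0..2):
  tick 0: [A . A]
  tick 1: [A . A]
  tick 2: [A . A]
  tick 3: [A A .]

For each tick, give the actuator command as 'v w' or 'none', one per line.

3 1
3 1
3 1
-2 -2

tick 0:
  layer 0 (phototaxis) active — direct: (2, -2)
  layer 1 (explore_frontier) idle — unchanged: (2, -2)
  layer 2 (recharge) active — suppresses: (3, 1)
  → actuator (3, 1)
tick 1:
  layer 0 (phototaxis) active — direct: (2, -2)
  layer 1 (explore_frontier) idle — unchanged: (2, -2)
  layer 2 (recharge) active — suppresses: (3, 1)
  → actuator (3, 1)
tick 2:
  layer 0 (phototaxis) active — direct: (2, -2)
  layer 1 (explore_frontier) idle — unchanged: (2, -2)
  layer 2 (recharge) active — suppresses: (3, 1)
  → actuator (3, 1)
tick 3:
  layer 0 (phototaxis) active — direct: (2, -2)
  layer 1 (explore_frontier) active — suppresses: (-2, -2)
  layer 2 (recharge) idle — unchanged: (-2, -2)
  → actuator (-2, -2)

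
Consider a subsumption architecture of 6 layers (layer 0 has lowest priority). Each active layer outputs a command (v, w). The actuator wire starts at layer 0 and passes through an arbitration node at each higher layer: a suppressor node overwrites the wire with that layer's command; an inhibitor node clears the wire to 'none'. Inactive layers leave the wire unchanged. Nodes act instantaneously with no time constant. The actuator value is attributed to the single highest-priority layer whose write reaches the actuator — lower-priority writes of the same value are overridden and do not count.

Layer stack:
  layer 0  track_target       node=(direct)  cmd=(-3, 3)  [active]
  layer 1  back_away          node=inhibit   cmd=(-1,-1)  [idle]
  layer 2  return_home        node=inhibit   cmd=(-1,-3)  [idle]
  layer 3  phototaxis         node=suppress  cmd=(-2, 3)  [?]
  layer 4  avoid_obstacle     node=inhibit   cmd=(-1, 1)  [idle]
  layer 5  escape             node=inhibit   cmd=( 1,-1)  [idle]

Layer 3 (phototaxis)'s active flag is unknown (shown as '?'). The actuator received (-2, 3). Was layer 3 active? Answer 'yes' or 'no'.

yes

If layer 3 is active=yes:
  actuator would be (-2, 3)
If layer 3 is active=no:
  actuator would be (-3, 3)
Observed (-2, 3), so layer 3 was active.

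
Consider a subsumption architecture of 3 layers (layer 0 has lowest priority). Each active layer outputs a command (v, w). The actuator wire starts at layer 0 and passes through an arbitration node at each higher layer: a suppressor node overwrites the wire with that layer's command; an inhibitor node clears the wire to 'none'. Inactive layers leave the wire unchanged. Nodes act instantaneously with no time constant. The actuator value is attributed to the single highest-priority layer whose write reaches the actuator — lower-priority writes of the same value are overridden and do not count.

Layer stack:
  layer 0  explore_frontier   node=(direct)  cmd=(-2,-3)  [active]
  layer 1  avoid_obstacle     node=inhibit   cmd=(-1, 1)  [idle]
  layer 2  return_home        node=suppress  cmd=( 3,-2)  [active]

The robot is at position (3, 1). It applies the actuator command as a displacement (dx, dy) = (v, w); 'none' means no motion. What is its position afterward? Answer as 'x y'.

6 -1

layer 0 (explore_frontier) active — direct: (-2, -3)
layer 1 (avoid_obstacle) idle — unchanged: (-2, -3)
layer 2 (return_home) active — suppresses: (3, -2)
→ actuator (3, -2)
position: (3, 1) + (3, -2) = (6, -1)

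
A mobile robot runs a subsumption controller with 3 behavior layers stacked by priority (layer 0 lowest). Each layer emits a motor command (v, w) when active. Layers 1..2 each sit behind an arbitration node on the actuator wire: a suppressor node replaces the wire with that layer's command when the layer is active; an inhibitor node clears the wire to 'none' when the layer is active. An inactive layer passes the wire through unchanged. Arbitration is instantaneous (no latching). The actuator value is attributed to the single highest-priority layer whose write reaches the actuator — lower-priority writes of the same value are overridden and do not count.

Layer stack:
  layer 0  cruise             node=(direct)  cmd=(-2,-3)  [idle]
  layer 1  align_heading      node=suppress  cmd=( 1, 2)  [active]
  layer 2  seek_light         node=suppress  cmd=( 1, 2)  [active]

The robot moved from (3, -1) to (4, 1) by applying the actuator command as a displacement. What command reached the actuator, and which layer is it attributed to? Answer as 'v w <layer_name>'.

displacement = (4, 1) − (3, -1) = (1, 2)
layer 0 (cruise) idle — none
layer 1 (align_heading) active — suppresses: (1, 2)
layer 2 (seek_light) active — suppresses: (1, 2)
→ actuator (1, 2) — from layer 2 (seek_light)

1 2 seek_light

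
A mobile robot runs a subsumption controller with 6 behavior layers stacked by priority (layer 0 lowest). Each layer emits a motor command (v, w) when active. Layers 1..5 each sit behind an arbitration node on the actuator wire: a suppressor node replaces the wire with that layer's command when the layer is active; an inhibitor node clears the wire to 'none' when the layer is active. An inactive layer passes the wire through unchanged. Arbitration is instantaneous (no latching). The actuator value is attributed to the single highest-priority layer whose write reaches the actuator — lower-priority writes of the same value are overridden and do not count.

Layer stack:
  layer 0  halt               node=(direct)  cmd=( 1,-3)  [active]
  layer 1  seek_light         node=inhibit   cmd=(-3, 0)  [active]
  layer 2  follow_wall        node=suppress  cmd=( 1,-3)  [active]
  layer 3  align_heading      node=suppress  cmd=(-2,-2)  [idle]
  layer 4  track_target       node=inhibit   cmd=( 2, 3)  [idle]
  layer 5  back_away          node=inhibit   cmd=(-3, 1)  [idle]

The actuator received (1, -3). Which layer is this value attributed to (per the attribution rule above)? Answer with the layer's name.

follow_wall

layer 0 (halt) active — direct: (1, -3)
layer 1 (seek_light) active — inhibits: none
layer 2 (follow_wall) active — suppresses: (1, -3)
layer 3 (align_heading) idle — unchanged: (1, -3)
layer 4 (track_target) idle — unchanged: (1, -3)
layer 5 (back_away) idle — unchanged: (1, -3)
→ actuator (1, -3)
last writer: layer 2 = follow_wall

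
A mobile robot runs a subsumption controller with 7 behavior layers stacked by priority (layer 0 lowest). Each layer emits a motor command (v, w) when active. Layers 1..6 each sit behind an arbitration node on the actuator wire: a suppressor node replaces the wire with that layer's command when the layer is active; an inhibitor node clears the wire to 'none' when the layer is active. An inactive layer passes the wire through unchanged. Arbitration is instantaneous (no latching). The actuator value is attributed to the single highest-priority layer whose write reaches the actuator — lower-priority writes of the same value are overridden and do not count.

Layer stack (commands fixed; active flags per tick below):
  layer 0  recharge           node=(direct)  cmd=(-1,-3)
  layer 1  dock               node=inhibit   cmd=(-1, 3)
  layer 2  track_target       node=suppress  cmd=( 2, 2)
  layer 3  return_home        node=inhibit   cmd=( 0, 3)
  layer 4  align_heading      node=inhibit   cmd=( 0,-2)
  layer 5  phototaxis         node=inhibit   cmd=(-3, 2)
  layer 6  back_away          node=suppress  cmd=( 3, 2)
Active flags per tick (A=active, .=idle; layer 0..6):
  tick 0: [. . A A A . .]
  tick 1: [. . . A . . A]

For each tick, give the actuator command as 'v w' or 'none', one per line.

none
3 2

tick 0:
  L0 recharge: idle → wire = none
  L1 dock: idle → wire stays none
  L2 track_target: active, suppressor → wire = (2, 2)
  L3 return_home: active, inhibitor → wire = none
  L4 align_heading: active, inhibitor → wire = none
  L5 phototaxis: idle → wire stays none
  L6 back_away: idle → wire stays none
  actuator = none
tick 1:
  L0 recharge: idle → wire = none
  L1 dock: idle → wire stays none
  L2 track_target: idle → wire stays none
  L3 return_home: active, inhibitor → wire = none
  L4 align_heading: idle → wire stays none
  L5 phototaxis: idle → wire stays none
  L6 back_away: active, suppressor → wire = (3, 2)
  actuator = (3, 2)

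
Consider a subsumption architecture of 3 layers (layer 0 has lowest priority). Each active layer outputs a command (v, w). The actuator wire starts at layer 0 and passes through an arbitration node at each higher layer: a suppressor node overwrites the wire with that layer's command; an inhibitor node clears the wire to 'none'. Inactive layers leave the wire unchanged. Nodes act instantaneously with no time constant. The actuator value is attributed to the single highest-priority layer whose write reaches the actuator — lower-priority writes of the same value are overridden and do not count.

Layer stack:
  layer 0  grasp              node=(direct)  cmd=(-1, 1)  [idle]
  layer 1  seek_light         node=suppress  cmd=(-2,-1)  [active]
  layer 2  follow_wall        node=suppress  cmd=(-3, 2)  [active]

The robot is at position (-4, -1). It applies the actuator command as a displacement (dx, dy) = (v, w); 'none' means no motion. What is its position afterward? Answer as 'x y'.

-7 1

L0 grasp: idle → wire = none
L1 seek_light: active, suppressor → wire = (-2, -1)
L2 follow_wall: active, suppressor → wire = (-3, 2)
actuator = (-3, 2)
position: (-4, -1) + (-3, 2) = (-7, 1)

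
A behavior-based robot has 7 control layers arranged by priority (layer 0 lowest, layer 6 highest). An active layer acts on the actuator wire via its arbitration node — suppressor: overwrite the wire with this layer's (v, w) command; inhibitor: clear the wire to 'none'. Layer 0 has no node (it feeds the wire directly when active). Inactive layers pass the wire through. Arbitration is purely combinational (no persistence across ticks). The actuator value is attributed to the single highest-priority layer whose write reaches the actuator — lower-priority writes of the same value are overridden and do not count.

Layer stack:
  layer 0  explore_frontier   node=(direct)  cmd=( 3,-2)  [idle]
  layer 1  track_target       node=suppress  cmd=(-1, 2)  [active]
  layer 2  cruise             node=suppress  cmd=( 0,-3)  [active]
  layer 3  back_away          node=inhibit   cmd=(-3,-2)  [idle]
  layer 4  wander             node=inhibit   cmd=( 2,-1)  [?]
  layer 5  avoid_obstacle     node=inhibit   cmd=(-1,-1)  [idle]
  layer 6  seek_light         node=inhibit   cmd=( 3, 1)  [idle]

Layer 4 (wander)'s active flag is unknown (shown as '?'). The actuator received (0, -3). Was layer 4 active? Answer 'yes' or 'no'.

If layer 4 is active=yes:
  actuator would be none
If layer 4 is active=no:
  actuator would be (0, -3)
Observed (0, -3), so layer 4 was idle.

no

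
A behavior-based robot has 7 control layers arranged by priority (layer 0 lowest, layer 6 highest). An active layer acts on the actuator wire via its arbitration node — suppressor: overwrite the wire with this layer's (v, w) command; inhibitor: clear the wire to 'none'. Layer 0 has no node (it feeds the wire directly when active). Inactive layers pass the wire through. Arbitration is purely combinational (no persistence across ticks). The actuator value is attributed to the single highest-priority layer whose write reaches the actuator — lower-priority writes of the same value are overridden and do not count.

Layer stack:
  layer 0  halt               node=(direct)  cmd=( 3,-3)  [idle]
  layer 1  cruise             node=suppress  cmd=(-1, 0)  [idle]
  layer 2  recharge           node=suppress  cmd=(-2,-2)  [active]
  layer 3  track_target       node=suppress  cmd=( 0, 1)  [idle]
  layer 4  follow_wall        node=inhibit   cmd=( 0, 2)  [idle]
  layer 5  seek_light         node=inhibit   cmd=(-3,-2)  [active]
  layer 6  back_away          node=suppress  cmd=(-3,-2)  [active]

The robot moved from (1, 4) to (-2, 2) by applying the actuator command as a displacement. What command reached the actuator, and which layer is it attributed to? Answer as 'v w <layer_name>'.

displacement = (-2, 2) − (1, 4) = (-3, -2)
layer 0 (halt) idle — none
layer 1 (cruise) idle — unchanged: none
layer 2 (recharge) active — suppresses: (-2, -2)
layer 3 (track_target) idle — unchanged: (-2, -2)
layer 4 (follow_wall) idle — unchanged: (-2, -2)
layer 5 (seek_light) active — inhibits: none
layer 6 (back_away) active — suppresses: (-3, -2)
→ actuator (-3, -2) — from layer 6 (back_away)

-3 -2 back_away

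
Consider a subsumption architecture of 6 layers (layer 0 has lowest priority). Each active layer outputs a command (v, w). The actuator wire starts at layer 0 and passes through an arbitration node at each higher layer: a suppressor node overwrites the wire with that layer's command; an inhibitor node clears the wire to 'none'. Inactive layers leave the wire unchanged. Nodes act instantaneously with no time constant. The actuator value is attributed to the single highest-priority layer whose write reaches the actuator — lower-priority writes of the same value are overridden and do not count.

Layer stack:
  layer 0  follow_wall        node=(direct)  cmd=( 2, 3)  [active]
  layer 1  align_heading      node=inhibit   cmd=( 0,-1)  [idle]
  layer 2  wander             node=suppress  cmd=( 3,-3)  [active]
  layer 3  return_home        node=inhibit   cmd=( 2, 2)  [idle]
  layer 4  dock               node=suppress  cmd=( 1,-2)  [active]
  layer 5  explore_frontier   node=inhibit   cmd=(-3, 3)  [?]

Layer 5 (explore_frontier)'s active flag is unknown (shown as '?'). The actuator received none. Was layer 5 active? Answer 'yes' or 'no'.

yes

If layer 5 is active=yes:
  actuator would be none
If layer 5 is active=no:
  actuator would be (1, -2)
Observed none, so layer 5 was active.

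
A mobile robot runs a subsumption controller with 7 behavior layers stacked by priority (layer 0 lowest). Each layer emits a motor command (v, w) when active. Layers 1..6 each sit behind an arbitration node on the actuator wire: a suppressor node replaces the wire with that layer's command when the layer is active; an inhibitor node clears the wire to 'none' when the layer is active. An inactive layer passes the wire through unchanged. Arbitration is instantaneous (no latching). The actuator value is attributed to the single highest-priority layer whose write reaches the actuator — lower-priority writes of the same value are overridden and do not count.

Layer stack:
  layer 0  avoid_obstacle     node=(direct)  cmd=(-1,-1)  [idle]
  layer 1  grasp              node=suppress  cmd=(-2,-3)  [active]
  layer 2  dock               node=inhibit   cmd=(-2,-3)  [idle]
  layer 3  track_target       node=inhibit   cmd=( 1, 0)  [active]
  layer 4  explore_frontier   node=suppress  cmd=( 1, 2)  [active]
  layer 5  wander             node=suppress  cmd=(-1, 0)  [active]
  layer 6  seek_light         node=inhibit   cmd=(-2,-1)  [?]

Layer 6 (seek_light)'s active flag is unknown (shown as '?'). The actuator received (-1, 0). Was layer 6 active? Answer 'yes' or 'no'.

no

If layer 6 is active=yes:
  actuator would be none
If layer 6 is active=no:
  actuator would be (-1, 0)
Observed (-1, 0), so layer 6 was idle.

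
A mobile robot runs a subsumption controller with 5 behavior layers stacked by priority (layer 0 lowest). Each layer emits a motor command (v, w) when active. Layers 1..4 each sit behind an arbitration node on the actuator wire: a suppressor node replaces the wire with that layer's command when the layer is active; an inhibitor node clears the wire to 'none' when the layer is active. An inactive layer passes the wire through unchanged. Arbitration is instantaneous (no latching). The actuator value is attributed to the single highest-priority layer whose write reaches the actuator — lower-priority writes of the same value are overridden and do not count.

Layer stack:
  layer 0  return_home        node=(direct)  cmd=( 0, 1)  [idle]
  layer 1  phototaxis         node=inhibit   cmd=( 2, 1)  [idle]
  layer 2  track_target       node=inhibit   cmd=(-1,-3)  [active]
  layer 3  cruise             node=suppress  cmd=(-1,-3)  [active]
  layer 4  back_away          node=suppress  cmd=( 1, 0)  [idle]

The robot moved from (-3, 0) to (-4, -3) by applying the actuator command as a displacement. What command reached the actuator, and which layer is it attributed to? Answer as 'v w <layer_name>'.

-1 -3 cruise

displacement = (-4, -3) − (-3, 0) = (-1, -3)
layer 0 (return_home) idle — none
layer 1 (phototaxis) idle — unchanged: none
layer 2 (track_target) active — inhibits: none
layer 3 (cruise) active — suppresses: (-1, -3)
layer 4 (back_away) idle — unchanged: (-1, -3)
→ actuator (-1, -3) — from layer 3 (cruise)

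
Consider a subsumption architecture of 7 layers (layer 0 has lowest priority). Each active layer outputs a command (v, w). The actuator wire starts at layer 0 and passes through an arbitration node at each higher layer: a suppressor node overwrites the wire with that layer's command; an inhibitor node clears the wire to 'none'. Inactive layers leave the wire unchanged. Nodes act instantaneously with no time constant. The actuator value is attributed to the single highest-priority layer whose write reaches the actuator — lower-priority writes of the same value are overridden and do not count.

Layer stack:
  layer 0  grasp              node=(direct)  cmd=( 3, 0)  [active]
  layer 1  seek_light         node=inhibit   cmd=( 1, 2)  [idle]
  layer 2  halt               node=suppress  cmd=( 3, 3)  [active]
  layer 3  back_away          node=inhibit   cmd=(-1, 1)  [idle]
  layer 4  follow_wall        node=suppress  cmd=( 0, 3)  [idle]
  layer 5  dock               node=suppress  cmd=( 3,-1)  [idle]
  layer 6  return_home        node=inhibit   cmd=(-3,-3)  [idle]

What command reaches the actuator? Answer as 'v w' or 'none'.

3 3

L0 grasp: active, feeds wire = (3, 0)
L1 seek_light: idle → wire stays (3, 0)
L2 halt: active, suppressor → wire = (3, 3)
L3 back_away: idle → wire stays (3, 3)
L4 follow_wall: idle → wire stays (3, 3)
L5 dock: idle → wire stays (3, 3)
L6 return_home: idle → wire stays (3, 3)
actuator = (3, 3)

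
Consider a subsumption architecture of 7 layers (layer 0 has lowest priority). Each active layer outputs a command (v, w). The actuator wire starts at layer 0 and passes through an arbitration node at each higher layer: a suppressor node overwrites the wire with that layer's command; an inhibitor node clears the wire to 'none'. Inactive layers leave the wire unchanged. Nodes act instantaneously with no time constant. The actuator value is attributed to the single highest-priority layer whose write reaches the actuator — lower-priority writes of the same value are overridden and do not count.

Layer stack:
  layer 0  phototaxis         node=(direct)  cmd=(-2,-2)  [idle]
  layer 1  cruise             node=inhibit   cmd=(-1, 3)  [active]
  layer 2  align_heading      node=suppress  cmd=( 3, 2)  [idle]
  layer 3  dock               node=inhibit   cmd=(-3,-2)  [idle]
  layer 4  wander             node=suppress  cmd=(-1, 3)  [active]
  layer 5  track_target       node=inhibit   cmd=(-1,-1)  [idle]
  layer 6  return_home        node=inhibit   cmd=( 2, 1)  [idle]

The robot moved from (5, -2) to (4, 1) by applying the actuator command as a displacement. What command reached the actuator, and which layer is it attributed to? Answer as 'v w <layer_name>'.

-1 3 wander

displacement = (4, 1) − (5, -2) = (-1, 3)
L0 phototaxis: idle → wire = none
L1 cruise: active, inhibitor → wire = none
L2 align_heading: idle → wire stays none
L3 dock: idle → wire stays none
L4 wander: active, suppressor → wire = (-1, 3)
L5 track_target: idle → wire stays (-1, 3)
L6 return_home: idle → wire stays (-1, 3)
actuator = (-1, 3) — from layer 4 (wander)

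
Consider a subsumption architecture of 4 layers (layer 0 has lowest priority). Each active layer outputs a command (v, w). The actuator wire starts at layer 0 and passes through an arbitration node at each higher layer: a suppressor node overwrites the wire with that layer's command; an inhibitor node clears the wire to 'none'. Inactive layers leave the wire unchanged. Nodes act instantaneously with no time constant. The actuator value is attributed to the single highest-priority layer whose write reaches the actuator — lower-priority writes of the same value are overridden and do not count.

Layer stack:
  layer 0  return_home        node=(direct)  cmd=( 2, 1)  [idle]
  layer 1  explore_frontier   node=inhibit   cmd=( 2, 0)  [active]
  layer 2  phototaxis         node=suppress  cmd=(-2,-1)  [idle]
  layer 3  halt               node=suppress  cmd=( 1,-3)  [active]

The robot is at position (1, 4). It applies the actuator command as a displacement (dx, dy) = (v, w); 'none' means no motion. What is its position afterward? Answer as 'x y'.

2 1

layer 0 (return_home) idle — none
layer 1 (explore_frontier) active — inhibits: none
layer 2 (phototaxis) idle — unchanged: none
layer 3 (halt) active — suppresses: (1, -3)
→ actuator (1, -3)
position: (1, 4) + (1, -3) = (2, 1)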